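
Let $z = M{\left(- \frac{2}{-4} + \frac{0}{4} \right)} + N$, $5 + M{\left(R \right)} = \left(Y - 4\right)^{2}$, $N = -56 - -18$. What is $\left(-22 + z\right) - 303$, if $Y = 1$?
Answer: $-359$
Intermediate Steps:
$N = -38$ ($N = -56 + 18 = -38$)
$M{\left(R \right)} = 4$ ($M{\left(R \right)} = -5 + \left(1 - 4\right)^{2} = -5 + \left(-3\right)^{2} = -5 + 9 = 4$)
$z = -34$ ($z = 4 - 38 = -34$)
$\left(-22 + z\right) - 303 = \left(-22 - 34\right) - 303 = -56 - 303 = -359$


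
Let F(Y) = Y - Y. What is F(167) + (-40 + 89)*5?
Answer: 245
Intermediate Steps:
F(Y) = 0
F(167) + (-40 + 89)*5 = 0 + (-40 + 89)*5 = 0 + 49*5 = 0 + 245 = 245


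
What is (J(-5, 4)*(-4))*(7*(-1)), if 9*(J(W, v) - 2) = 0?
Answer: 56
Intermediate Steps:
J(W, v) = 2 (J(W, v) = 2 + (⅑)*0 = 2 + 0 = 2)
(J(-5, 4)*(-4))*(7*(-1)) = (2*(-4))*(7*(-1)) = -8*(-7) = 56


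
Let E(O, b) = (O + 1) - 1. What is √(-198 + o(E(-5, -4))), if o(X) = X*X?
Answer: I*√173 ≈ 13.153*I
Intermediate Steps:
E(O, b) = O (E(O, b) = (1 + O) - 1 = O)
o(X) = X²
√(-198 + o(E(-5, -4))) = √(-198 + (-5)²) = √(-198 + 25) = √(-173) = I*√173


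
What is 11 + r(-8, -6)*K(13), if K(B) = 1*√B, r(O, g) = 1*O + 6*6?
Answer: 11 + 28*√13 ≈ 111.96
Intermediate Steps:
r(O, g) = 36 + O (r(O, g) = O + 36 = 36 + O)
K(B) = √B
11 + r(-8, -6)*K(13) = 11 + (36 - 8)*√13 = 11 + 28*√13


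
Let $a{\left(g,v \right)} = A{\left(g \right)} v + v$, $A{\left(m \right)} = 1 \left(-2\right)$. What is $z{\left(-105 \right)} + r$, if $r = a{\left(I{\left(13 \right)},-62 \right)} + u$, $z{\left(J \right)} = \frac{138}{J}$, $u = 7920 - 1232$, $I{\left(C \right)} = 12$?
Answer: $\frac{236204}{35} \approx 6748.7$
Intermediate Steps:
$A{\left(m \right)} = -2$
$a{\left(g,v \right)} = - v$ ($a{\left(g,v \right)} = - 2 v + v = - v$)
$u = 6688$ ($u = 7920 - 1232 = 6688$)
$r = 6750$ ($r = \left(-1\right) \left(-62\right) + 6688 = 62 + 6688 = 6750$)
$z{\left(-105 \right)} + r = \frac{138}{-105} + 6750 = 138 \left(- \frac{1}{105}\right) + 6750 = - \frac{46}{35} + 6750 = \frac{236204}{35}$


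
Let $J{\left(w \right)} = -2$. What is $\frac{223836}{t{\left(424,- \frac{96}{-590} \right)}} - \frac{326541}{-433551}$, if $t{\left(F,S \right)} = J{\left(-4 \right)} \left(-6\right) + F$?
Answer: $\frac{8098891126}{15752353} \approx 514.14$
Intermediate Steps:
$t{\left(F,S \right)} = 12 + F$ ($t{\left(F,S \right)} = \left(-2\right) \left(-6\right) + F = 12 + F$)
$\frac{223836}{t{\left(424,- \frac{96}{-590} \right)}} - \frac{326541}{-433551} = \frac{223836}{12 + 424} - \frac{326541}{-433551} = \frac{223836}{436} - - \frac{108847}{144517} = 223836 \cdot \frac{1}{436} + \frac{108847}{144517} = \frac{55959}{109} + \frac{108847}{144517} = \frac{8098891126}{15752353}$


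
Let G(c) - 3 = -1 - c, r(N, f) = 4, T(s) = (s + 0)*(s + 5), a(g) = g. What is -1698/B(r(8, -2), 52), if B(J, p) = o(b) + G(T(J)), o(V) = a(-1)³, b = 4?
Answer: 1698/35 ≈ 48.514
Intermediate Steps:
T(s) = s*(5 + s)
o(V) = -1 (o(V) = (-1)³ = -1)
G(c) = 2 - c (G(c) = 3 + (-1 - c) = 2 - c)
B(J, p) = 1 - J*(5 + J) (B(J, p) = -1 + (2 - J*(5 + J)) = 1 - J*(5 + J))
-1698/B(r(8, -2), 52) = -1698/(1 - 1*4*(5 + 4)) = -1698/(1 - 1*4*9) = -1698/(1 - 36) = -1698/(-35) = -1698*(-1/35) = 1698/35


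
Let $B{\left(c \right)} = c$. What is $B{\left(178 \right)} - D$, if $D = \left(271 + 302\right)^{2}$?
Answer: $-328151$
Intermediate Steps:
$D = 328329$ ($D = 573^{2} = 328329$)
$B{\left(178 \right)} - D = 178 - 328329 = -328151$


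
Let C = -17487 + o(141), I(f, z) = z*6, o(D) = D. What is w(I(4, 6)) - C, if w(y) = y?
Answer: 17382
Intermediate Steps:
I(f, z) = 6*z
C = -17346 (C = -17487 + 141 = -17346)
w(I(4, 6)) - C = 6*6 - 1*(-17346) = 36 + 17346 = 17382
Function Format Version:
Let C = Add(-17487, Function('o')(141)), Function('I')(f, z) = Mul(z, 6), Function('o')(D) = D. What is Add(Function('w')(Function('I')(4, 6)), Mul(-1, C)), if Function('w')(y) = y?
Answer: 17382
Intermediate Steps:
Function('I')(f, z) = Mul(6, z)
C = -17346 (C = Add(-17487, 141) = -17346)
Add(Function('w')(Function('I')(4, 6)), Mul(-1, C)) = Add(Mul(6, 6), Mul(-1, -17346)) = Add(36, 17346) = 17382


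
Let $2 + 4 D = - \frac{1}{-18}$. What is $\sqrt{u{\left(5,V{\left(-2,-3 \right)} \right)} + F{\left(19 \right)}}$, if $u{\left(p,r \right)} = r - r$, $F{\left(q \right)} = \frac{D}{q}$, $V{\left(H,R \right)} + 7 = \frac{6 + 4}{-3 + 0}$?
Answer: $\frac{i \sqrt{1330}}{228} \approx 0.15995 i$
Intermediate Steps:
$D = - \frac{35}{72}$ ($D = - \frac{1}{2} + \frac{\left(-1\right) \frac{1}{-18}}{4} = - \frac{1}{2} + \frac{\left(-1\right) \left(- \frac{1}{18}\right)}{4} = - \frac{1}{2} + \frac{1}{4} \cdot \frac{1}{18} = - \frac{1}{2} + \frac{1}{72} = - \frac{35}{72} \approx -0.48611$)
$V{\left(H,R \right)} = - \frac{31}{3}$ ($V{\left(H,R \right)} = -7 + \frac{6 + 4}{-3 + 0} = -7 + \frac{10}{-3} = -7 + 10 \left(- \frac{1}{3}\right) = -7 - \frac{10}{3} = - \frac{31}{3}$)
$F{\left(q \right)} = - \frac{35}{72 q}$
$u{\left(p,r \right)} = 0$
$\sqrt{u{\left(5,V{\left(-2,-3 \right)} \right)} + F{\left(19 \right)}} = \sqrt{0 - \frac{35}{72 \cdot 19}} = \sqrt{0 - \frac{35}{1368}} = \sqrt{- \frac{35}{1368}} = \frac{i \sqrt{1330}}{228}$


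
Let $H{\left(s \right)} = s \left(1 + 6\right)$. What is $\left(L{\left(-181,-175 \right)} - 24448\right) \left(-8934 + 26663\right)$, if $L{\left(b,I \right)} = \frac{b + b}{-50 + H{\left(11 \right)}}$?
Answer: $- \frac{11709259882}{27} \approx -4.3368 \cdot 10^{8}$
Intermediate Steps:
$H{\left(s \right)} = 7 s$ ($H{\left(s \right)} = s 7 = 7 s$)
$L{\left(b,I \right)} = \frac{2 b}{27}$ ($L{\left(b,I \right)} = \frac{b + b}{-50 + 7 \cdot 11} = \frac{2 b}{-50 + 77} = \frac{2 b}{27}$)
$\left(L{\left(-181,-175 \right)} - 24448\right) \left(-8934 + 26663\right) = \left(\frac{2}{27} \left(-181\right) - 24448\right) \left(-8934 + 26663\right) = \left(- \frac{362}{27} - 24448\right) 17729 = \left(- \frac{660458}{27}\right) 17729 = - \frac{11709259882}{27}$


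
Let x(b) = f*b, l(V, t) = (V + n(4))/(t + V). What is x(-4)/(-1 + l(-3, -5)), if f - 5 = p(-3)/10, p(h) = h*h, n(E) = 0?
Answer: 944/25 ≈ 37.760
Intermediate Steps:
l(V, t) = V/(V + t) (l(V, t) = (V + 0)/(t + V) = V/(V + t))
p(h) = h**2
f = 59/10 (f = 5 + (-3)**2/10 = 5 + 9*(1/10) = 5 + 9/10 = 59/10 ≈ 5.9000)
x(b) = 59*b/10
x(-4)/(-1 + l(-3, -5)) = ((59/10)*(-4))/(-1 - 3/(-3 - 5)) = -118/(5*(-1 - 3/(-8))) = -118/(5*(-1 - 3*(-1/8))) = -118/(5*(-1 + 3/8)) = -118/(5*(-5/8)) = -118/5*(-8/5) = 944/25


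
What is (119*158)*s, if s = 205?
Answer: 3854410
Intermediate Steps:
(119*158)*s = (119*158)*205 = 18802*205 = 3854410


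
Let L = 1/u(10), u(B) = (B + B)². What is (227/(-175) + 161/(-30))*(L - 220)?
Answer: 205243001/140000 ≈ 1466.0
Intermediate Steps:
u(B) = 4*B² (u(B) = (2*B)² = 4*B²)
L = 1/400 (L = 1/(4*10²) = 1/(4*100) = 1/400 ≈ 0.0025000)
(227/(-175) + 161/(-30))*(L - 220) = (227/(-175) + 161/(-30))*(1/400 - 220) = (227*(-1/175) + 161*(-1/30))*(-87999/400) = (-227/175 - 161/30)*(-87999/400) = -6997/1050*(-87999/400) = 205243001/140000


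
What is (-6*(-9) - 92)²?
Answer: 1444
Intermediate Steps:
(-6*(-9) - 92)² = (54 - 92)² = (-38)² = 1444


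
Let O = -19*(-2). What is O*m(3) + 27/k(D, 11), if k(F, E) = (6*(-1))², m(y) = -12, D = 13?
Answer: -1821/4 ≈ -455.25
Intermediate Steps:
k(F, E) = 36 (k(F, E) = (-6)² = 36)
O = 38
O*m(3) + 27/k(D, 11) = 38*(-12) + 27/36 = -456 + 27*(1/36) = -456 + ¾ = -1821/4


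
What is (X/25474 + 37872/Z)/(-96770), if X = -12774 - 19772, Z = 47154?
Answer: 175253/35744225210 ≈ 4.9030e-6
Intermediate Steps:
X = -32546
(X/25474 + 37872/Z)/(-96770) = (-32546/25474 + 37872/47154)/(-96770) = (-32546*1/25474 + 37872*(1/47154))*(-1/96770) = (-16273/12737 + 6312/7859)*(-1/96770) = -175253/369373*(-1/96770) = 175253/35744225210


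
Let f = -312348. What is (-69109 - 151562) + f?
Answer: -533019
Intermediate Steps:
(-69109 - 151562) + f = (-69109 - 151562) - 312348 = -220671 - 312348 = -533019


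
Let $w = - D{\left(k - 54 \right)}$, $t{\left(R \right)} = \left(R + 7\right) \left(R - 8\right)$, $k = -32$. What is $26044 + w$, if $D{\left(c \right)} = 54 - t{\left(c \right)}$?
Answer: $33416$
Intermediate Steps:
$t{\left(R \right)} = \left(-8 + R\right) \left(7 + R\right)$ ($t{\left(R \right)} = \left(7 + R\right) \left(-8 + R\right) = \left(-8 + R\right) \left(7 + R\right)$)
$D{\left(c \right)} = 110 + c - c^{2}$ ($D{\left(c \right)} = 54 - \left(-56 + c^{2} - c\right) = 54 + \left(56 + c - c^{2}\right) = 110 + c - c^{2}$)
$w = 7372$ ($w = - (110 - 86 - \left(-32 - 54\right)^{2}) = - (110 - 86 - \left(-86\right)^{2}) = - (110 - 86 - 7396) = \left(-1\right) \left(-7372\right) = 7372$)
$26044 + w = 26044 + 7372 = 33416$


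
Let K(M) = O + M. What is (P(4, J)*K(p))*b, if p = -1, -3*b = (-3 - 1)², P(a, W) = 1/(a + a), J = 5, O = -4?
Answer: 10/3 ≈ 3.3333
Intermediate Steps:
P(a, W) = 1/(2*a)
b = -16/3 (b = -(-3 - 1)²/3 = -⅓*(-4)² = -⅓*16 = -16/3 ≈ -5.3333)
K(M) = -4 + M
(P(4, J)*K(p))*b = (((½)/4)*(-4 - 1))*(-16/3) = (((½)*(¼))*(-5))*(-16/3) = ((⅛)*(-5))*(-16/3) = -5/8*(-16/3) = 10/3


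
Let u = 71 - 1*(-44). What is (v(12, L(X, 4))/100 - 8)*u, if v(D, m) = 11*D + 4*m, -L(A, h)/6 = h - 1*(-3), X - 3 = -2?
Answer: -4807/5 ≈ -961.40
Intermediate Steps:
X = 1 (X = 3 - 2 = 1)
L(A, h) = -18 - 6*h (L(A, h) = -6*(h - 1*(-3)) = -6*(h + 3) = -6*(3 + h) = -18 - 6*h)
v(D, m) = 4*m + 11*D
u = 115 (u = 71 + 44 = 115)
(v(12, L(X, 4))/100 - 8)*u = ((4*(-18 - 6*4) + 11*12)/100 - 8)*115 = ((4*(-18 - 24) + 132)*(1/100) - 8)*115 = ((4*(-42) + 132)*(1/100) - 8)*115 = ((-168 + 132)*(1/100) - 8)*115 = (-36*1/100 - 8)*115 = (-9/25 - 8)*115 = -209/25*115 = -4807/5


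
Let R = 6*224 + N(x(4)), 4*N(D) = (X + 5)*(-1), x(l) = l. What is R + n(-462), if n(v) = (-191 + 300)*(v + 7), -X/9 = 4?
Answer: -192973/4 ≈ -48243.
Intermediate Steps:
X = -36 (X = -9*4 = -36)
n(v) = 763 + 109*v (n(v) = 109*(7 + v) = 763 + 109*v)
N(D) = 31/4 (N(D) = ((-36 + 5)*(-1))/4 = (-31*(-1))/4 = (¼)*31 = 31/4)
R = 5407/4 (R = 6*224 + 31/4 = 1344 + 31/4 = 5407/4 ≈ 1351.8)
R + n(-462) = 5407/4 + (763 + 109*(-462)) = 5407/4 + (763 - 50358) = 5407/4 - 49595 = -192973/4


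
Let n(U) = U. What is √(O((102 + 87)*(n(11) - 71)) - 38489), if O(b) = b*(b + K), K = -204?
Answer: 17*√452839 ≈ 11440.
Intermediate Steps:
O(b) = b*(-204 + b) (O(b) = b*(b - 204) = b*(-204 + b))
√(O((102 + 87)*(n(11) - 71)) - 38489) = √(((102 + 87)*(11 - 71))*(-204 + (102 + 87)*(11 - 71)) - 38489) = √((189*(-60))*(-204 + 189*(-60)) - 38489) = √(-11340*(-204 - 11340) - 38489) = √(-11340*(-11544) - 38489) = √(130908960 - 38489) = √130870471 = 17*√452839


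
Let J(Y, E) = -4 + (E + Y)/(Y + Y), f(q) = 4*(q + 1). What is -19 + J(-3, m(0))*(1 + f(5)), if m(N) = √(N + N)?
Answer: -213/2 ≈ -106.50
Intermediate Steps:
f(q) = 4 + 4*q (f(q) = 4*(1 + q) = 4 + 4*q)
m(N) = √2*√N (m(N) = √(2*N) = √2*√N)
J(Y, E) = -4 + (E + Y)/(2*Y) (J(Y, E) = -4 + (E + Y)/((2*Y)) = -4 + (E + Y)*(1/(2*Y)) = -4 + (E + Y)/(2*Y))
-19 + J(-3, m(0))*(1 + f(5)) = -19 + ((½)*(√2*√0 - 7*(-3))/(-3))*(1 + (4 + 4*5)) = -19 + ((½)*(-⅓)*(√2*0 + 21))*(1 + (4 + 20)) = -19 + ((½)*(-⅓)*(0 + 21))*(1 + 24) = -19 + ((½)*(-⅓)*21)*25 = -19 - 7/2*25 = -19 - 175/2 = -213/2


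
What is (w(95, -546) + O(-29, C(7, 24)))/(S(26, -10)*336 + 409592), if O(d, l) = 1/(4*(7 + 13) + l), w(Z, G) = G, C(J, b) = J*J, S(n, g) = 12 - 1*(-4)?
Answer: -70433/53530872 ≈ -0.0013157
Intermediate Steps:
S(n, g) = 16 (S(n, g) = 12 + 4 = 16)
C(J, b) = J**2
O(d, l) = 1/(80 + l) (O(d, l) = 1/(4*20 + l) = 1/(80 + l))
(w(95, -546) + O(-29, C(7, 24)))/(S(26, -10)*336 + 409592) = (-546 + 1/(80 + 7**2))/(16*336 + 409592) = (-546 + 1/(80 + 49))/(5376 + 409592) = (-546 + 1/129)/414968 = (-546 + 1/129)*(1/414968) = -70433/129*1/414968 = -70433/53530872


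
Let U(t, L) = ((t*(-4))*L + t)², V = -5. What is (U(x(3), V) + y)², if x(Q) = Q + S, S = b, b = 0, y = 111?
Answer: 16646400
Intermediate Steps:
S = 0
x(Q) = Q (x(Q) = Q + 0 = Q)
U(t, L) = (t - 4*L*t)² (U(t, L) = ((-4*t)*L + t)² = (-4*L*t + t)² = (t - 4*L*t)²)
(U(x(3), V) + y)² = (3²*(-1 + 4*(-5))² + 111)² = (9*(-1 - 20)² + 111)² = (9*(-21)² + 111)² = (9*441 + 111)² = (3969 + 111)² = 4080² = 16646400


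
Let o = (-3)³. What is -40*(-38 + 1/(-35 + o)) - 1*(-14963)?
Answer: 510993/31 ≈ 16484.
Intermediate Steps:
o = -27
-40*(-38 + 1/(-35 + o)) - 1*(-14963) = -40*(-38 + 1/(-35 - 27)) - 1*(-14963) = -40*(-38 + 1/(-62)) + 14963 = -40*(-38 - 1/62) + 14963 = -40*(-2357/62) + 14963 = 47140/31 + 14963 = 510993/31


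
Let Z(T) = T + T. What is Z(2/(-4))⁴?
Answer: 1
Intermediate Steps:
Z(T) = 2*T
Z(2/(-4))⁴ = (2*(2/(-4)))⁴ = (2*(2*(-¼)))⁴ = (2*(-½))⁴ = (-1)⁴ = 1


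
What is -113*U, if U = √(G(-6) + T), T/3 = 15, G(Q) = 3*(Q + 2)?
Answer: -113*√33 ≈ -649.14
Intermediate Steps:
G(Q) = 6 + 3*Q (G(Q) = 3*(2 + Q) = 6 + 3*Q)
T = 45 (T = 3*15 = 45)
U = √33 (U = √((6 + 3*(-6)) + 45) = √((6 - 18) + 45) = √(-12 + 45) = √33 ≈ 5.7446)
-113*U = -113*√33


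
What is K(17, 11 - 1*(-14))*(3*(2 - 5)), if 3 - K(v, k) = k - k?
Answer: -27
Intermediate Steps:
K(v, k) = 3 (K(v, k) = 3 - (k - k) = 3 - 1*0 = 3 + 0 = 3)
K(17, 11 - 1*(-14))*(3*(2 - 5)) = 3*(3*(2 - 5)) = 3*(3*(-3)) = 3*(-9) = -27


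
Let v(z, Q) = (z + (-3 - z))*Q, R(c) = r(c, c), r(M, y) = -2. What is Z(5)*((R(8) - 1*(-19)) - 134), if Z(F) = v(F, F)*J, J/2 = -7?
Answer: -24570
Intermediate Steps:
J = -14 (J = 2*(-7) = -14)
R(c) = -2
v(z, Q) = -3*Q
Z(F) = 42*F (Z(F) = -3*F*(-14) = 42*F)
Z(5)*((R(8) - 1*(-19)) - 134) = (42*5)*((-2 - 1*(-19)) - 134) = 210*((-2 + 19) - 134) = 210*(17 - 134) = 210*(-117) = -24570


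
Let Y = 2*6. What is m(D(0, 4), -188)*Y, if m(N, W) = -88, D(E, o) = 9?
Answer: -1056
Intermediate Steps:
Y = 12
m(D(0, 4), -188)*Y = -88*12 = -1056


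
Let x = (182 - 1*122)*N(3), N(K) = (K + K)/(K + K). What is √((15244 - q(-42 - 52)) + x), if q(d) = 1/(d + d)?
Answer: √135226191/94 ≈ 123.71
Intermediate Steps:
N(K) = 1 (N(K) = (2*K)/((2*K)) = (2*K)*(1/(2*K)) = 1)
q(d) = 1/(2*d)
x = 60 (x = (182 - 1*122)*1 = (182 - 122)*1 = 60*1 = 60)
√((15244 - q(-42 - 52)) + x) = √((15244 - 1/(2*(-42 - 52))) + 60) = √((15244 - 1/(2*(-94))) + 60) = √((15244 - (-1)/(2*94)) + 60) = √((15244 - 1*(-1/188)) + 60) = √((15244 + 1/188) + 60) = √(2865873/188 + 60) = √(2877153/188) = √135226191/94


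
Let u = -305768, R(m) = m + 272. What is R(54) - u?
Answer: 306094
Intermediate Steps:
R(m) = 272 + m
R(54) - u = (272 + 54) - 1*(-305768) = 326 + 305768 = 306094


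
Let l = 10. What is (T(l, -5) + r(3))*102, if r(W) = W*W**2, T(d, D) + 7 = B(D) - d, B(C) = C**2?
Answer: 3570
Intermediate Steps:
T(d, D) = -7 + D**2 - d (T(d, D) = -7 + (D**2 - d) = -7 + D**2 - d)
r(W) = W**3
(T(l, -5) + r(3))*102 = ((-7 + (-5)**2 - 1*10) + 3**3)*102 = ((-7 + 25 - 10) + 27)*102 = (8 + 27)*102 = 35*102 = 3570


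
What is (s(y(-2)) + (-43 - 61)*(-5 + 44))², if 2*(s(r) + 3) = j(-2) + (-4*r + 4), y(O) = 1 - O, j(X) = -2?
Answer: 16516096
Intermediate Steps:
s(r) = -2 - 2*r (s(r) = -3 + (-2 + (-4*r + 4))/2 = -3 + (-2 + (4 - 4*r))/2 = -3 + (2 - 4*r)/2 = -3 + (1 - 2*r) = -2 - 2*r)
(s(y(-2)) + (-43 - 61)*(-5 + 44))² = ((-2 - 2*(1 - 1*(-2))) + (-43 - 61)*(-5 + 44))² = ((-2 - 2*(1 + 2)) - 104*39)² = ((-2 - 2*3) - 4056)² = ((-2 - 6) - 4056)² = (-8 - 4056)² = (-4064)² = 16516096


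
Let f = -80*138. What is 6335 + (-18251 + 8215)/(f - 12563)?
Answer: 149535041/23603 ≈ 6335.4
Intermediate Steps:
f = -11040
6335 + (-18251 + 8215)/(f - 12563) = 6335 + (-18251 + 8215)/(-11040 - 12563) = 6335 - 10036/(-23603) = 6335 - 10036*(-1/23603) = 6335 + 10036/23603 = 149535041/23603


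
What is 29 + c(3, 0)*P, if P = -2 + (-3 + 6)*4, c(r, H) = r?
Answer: 59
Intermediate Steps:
P = 10 (P = -2 + 3*4 = -2 + 12 = 10)
29 + c(3, 0)*P = 29 + 3*10 = 29 + 30 = 59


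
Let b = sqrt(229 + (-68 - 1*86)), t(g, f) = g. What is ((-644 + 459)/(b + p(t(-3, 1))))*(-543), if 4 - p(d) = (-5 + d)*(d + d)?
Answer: -4420020/1861 - 502275*sqrt(3)/1861 ≈ -2842.6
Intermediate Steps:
p(d) = 4 - 2*d*(-5 + d) (p(d) = 4 - (-5 + d)*(d + d) = 4 - (-5 + d)*2*d = 4 - 2*d*(-5 + d))
b = 5*sqrt(3) (b = sqrt(229 + (-68 - 86)) = sqrt(229 - 154) = sqrt(75) = 5*sqrt(3) ≈ 8.6602)
((-644 + 459)/(b + p(t(-3, 1))))*(-543) = ((-644 + 459)/(5*sqrt(3) + (4 - 2*(-3)**2 + 10*(-3))))*(-543) = -185/(5*sqrt(3) + (4 - 2*9 - 30))*(-543) = -185/(5*sqrt(3) + (4 - 18 - 30))*(-543) = -185/(5*sqrt(3) - 44)*(-543) = -185/(-44 + 5*sqrt(3))*(-543) = 100455/(-44 + 5*sqrt(3))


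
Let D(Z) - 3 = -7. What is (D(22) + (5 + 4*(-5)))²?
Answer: 361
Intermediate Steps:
D(Z) = -4 (D(Z) = 3 - 7 = -4)
(D(22) + (5 + 4*(-5)))² = (-4 + (5 + 4*(-5)))² = (-4 + (5 - 20))² = (-4 - 15)² = (-19)² = 361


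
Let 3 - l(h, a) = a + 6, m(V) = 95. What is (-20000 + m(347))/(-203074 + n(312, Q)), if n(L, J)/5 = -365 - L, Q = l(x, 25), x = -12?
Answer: 19905/206459 ≈ 0.096411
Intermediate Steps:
l(h, a) = -3 - a (l(h, a) = 3 - (a + 6) = 3 - (6 + a) = 3 + (-6 - a) = -3 - a)
Q = -28 (Q = -3 - 1*25 = -3 - 25 = -28)
n(L, J) = -1825 - 5*L (n(L, J) = 5*(-365 - L) = -1825 - 5*L)
(-20000 + m(347))/(-203074 + n(312, Q)) = (-20000 + 95)/(-203074 + (-1825 - 5*312)) = -19905/(-203074 + (-1825 - 1560)) = -19905/(-203074 - 3385) = -19905/(-206459) = -19905*(-1/206459) = 19905/206459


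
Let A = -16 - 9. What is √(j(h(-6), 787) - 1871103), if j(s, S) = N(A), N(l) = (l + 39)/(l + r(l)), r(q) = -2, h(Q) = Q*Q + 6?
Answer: I*√151559385/9 ≈ 1367.9*I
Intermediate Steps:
h(Q) = 6 + Q² (h(Q) = Q² + 6 = 6 + Q²)
A = -25
N(l) = (39 + l)/(-2 + l) (N(l) = (l + 39)/(l - 2) = (39 + l)/(-2 + l))
j(s, S) = -14/27 (j(s, S) = (39 - 25)/(-2 - 25) = 14/(-27) = -1/27*14 = -14/27)
√(j(h(-6), 787) - 1871103) = √(-14/27 - 1871103) = √(-50519795/27) = I*√151559385/9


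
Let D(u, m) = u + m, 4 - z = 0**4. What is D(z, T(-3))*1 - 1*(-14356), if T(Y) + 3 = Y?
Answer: 14354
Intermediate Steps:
T(Y) = -3 + Y
z = 4 (z = 4 - 1*0**4 = 4 - 1*0 = 4 + 0 = 4)
D(u, m) = m + u
D(z, T(-3))*1 - 1*(-14356) = ((-3 - 3) + 4)*1 - 1*(-14356) = (-6 + 4)*1 + 14356 = -2*1 + 14356 = -2 + 14356 = 14354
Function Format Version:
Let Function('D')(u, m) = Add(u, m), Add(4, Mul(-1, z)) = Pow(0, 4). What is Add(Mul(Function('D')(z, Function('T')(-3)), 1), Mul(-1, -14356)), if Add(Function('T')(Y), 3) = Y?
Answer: 14354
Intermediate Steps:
Function('T')(Y) = Add(-3, Y)
z = 4 (z = Add(4, Mul(-1, Pow(0, 4))) = Add(4, Mul(-1, 0)) = Add(4, 0) = 4)
Function('D')(u, m) = Add(m, u)
Add(Mul(Function('D')(z, Function('T')(-3)), 1), Mul(-1, -14356)) = Add(Mul(Add(Add(-3, -3), 4), 1), Mul(-1, -14356)) = Add(Mul(Add(-6, 4), 1), 14356) = Add(Mul(-2, 1), 14356) = Add(-2, 14356) = 14354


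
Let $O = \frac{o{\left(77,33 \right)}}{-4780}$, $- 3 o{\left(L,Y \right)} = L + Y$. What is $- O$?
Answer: $- \frac{11}{1434} \approx -0.0076708$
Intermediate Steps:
$o{\left(L,Y \right)} = - \frac{L}{3} - \frac{Y}{3}$ ($o{\left(L,Y \right)} = - \frac{L + Y}{3} = - \frac{L}{3} - \frac{Y}{3}$)
$O = \frac{11}{1434}$ ($O = \frac{\left(- \frac{1}{3}\right) 77 - 11}{-4780} = \left(- \frac{77}{3} - 11\right) \left(- \frac{1}{4780}\right) = \left(- \frac{110}{3}\right) \left(- \frac{1}{4780}\right) = \frac{11}{1434} \approx 0.0076708$)
$- O = \left(-1\right) \frac{11}{1434} = - \frac{11}{1434}$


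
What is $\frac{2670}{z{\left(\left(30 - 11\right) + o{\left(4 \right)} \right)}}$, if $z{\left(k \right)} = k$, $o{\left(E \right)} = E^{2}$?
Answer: $\frac{534}{7} \approx 76.286$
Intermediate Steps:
$\frac{2670}{z{\left(\left(30 - 11\right) + o{\left(4 \right)} \right)}} = \frac{2670}{\left(30 - 11\right) + 4^{2}} = \frac{2670}{19 + 16} = \frac{2670}{35} = 2670 \cdot \frac{1}{35} = \frac{534}{7}$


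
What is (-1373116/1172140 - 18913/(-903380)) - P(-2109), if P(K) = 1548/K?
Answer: -15503125119779/37219907336980 ≈ -0.41653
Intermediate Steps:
(-1373116/1172140 - 18913/(-903380)) - P(-2109) = (-1373116/1172140 - 18913/(-903380)) - 1548/(-2109) = (-1373116*1/1172140 - 18913*(-1/903380)) - 1548*(-1)/2109 = (-343279/293035 + 18913/903380) - 1*(-516/703) = -60913842413/52944391660 + 516/703 = -15503125119779/37219907336980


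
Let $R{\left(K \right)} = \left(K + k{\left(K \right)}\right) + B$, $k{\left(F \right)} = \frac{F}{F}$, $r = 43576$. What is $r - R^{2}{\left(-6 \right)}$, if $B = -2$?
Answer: $43527$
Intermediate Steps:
$k{\left(F \right)} = 1$
$R{\left(K \right)} = -1 + K$ ($R{\left(K \right)} = \left(K + 1\right) - 2 = \left(1 + K\right) - 2 = -1 + K$)
$r - R^{2}{\left(-6 \right)} = 43576 - \left(-1 - 6\right)^{2} = 43576 - \left(-7\right)^{2} = 43576 - 49 = 43527$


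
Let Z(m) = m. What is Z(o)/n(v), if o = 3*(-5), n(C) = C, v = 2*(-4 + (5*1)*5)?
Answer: -5/14 ≈ -0.35714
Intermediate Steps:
v = 42 (v = 2*(-4 + 5*5) = 2*(-4 + 25) = 2*21 = 42)
o = -15
Z(o)/n(v) = -15/42 = -15*1/42 = -5/14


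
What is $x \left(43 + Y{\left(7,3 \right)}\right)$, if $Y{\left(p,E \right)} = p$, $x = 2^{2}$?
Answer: $200$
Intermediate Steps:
$x = 4$
$x \left(43 + Y{\left(7,3 \right)}\right) = 4 \left(43 + 7\right) = 4 \cdot 50 = 200$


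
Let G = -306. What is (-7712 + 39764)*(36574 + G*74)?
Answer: 446484360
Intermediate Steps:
(-7712 + 39764)*(36574 + G*74) = (-7712 + 39764)*(36574 - 306*74) = 32052*(36574 - 22644) = 32052*13930 = 446484360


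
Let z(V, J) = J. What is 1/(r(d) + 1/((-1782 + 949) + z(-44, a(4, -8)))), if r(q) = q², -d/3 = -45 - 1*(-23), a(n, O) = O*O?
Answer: 769/3349763 ≈ 0.00022957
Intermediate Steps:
a(n, O) = O²
d = 66 (d = -3*(-45 - 1*(-23)) = -3*(-45 + 23) = -3*(-22) = 66)
1/(r(d) + 1/((-1782 + 949) + z(-44, a(4, -8)))) = 1/(66² + 1/((-1782 + 949) + (-8)²)) = 1/(4356 + 1/(-833 + 64)) = 1/(4356 + 1/(-769)) = 1/(4356 - 1/769) = 1/(3349763/769) = 769/3349763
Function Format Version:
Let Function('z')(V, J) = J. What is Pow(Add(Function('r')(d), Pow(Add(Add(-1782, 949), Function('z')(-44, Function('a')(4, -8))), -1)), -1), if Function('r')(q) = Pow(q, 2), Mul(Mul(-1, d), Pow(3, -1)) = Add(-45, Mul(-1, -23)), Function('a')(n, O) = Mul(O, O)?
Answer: Rational(769, 3349763) ≈ 0.00022957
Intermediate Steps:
Function('a')(n, O) = Pow(O, 2)
d = 66 (d = Mul(-3, Add(-45, Mul(-1, -23))) = Mul(-3, Add(-45, 23)) = Mul(-3, -22) = 66)
Pow(Add(Function('r')(d), Pow(Add(Add(-1782, 949), Function('z')(-44, Function('a')(4, -8))), -1)), -1) = Pow(Add(Pow(66, 2), Pow(Add(Add(-1782, 949), Pow(-8, 2)), -1)), -1) = Pow(Add(4356, Pow(Add(-833, 64), -1)), -1) = Pow(Add(4356, Pow(-769, -1)), -1) = Pow(Add(4356, Rational(-1, 769)), -1) = Pow(Rational(3349763, 769), -1) = Rational(769, 3349763)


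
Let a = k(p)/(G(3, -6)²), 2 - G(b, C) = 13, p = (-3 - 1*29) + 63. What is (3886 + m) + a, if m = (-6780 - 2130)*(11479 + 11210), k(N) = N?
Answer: -24460767553/121 ≈ -2.0216e+8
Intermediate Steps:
p = 31 (p = (-3 - 29) + 63 = -32 + 63 = 31)
G(b, C) = -11 (G(b, C) = 2 - 1*13 = 2 - 13 = -11)
m = -202158990 (m = -8910*22689 = -202158990)
a = 31/121 (a = 31/((-11)²) = 31/121 ≈ 0.25620)
(3886 + m) + a = (3886 - 202158990) + 31/121 = -202155104 + 31/121 = -24460767553/121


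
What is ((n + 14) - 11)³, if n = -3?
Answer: 0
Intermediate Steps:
((n + 14) - 11)³ = ((-3 + 14) - 11)³ = (11 - 11)³ = 0³ = 0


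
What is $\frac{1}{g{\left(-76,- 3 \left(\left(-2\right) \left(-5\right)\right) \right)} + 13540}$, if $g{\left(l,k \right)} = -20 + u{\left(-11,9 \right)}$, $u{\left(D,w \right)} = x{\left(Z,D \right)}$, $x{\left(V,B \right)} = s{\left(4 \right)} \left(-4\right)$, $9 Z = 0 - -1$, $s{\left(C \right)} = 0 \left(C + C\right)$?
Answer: $\frac{1}{13520} \approx 7.3964 \cdot 10^{-5}$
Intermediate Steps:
$s{\left(C \right)} = 0$ ($s{\left(C \right)} = 0 \cdot 2 C = 0$)
$Z = \frac{1}{9}$ ($Z = \frac{0 - -1}{9} = \frac{0 + 1}{9} = \frac{1}{9} \cdot 1 = \frac{1}{9} \approx 0.11111$)
$x{\left(V,B \right)} = 0$ ($x{\left(V,B \right)} = 0 \left(-4\right) = 0$)
$u{\left(D,w \right)} = 0$
$g{\left(l,k \right)} = -20$ ($g{\left(l,k \right)} = -20 + 0 = -20$)
$\frac{1}{g{\left(-76,- 3 \left(\left(-2\right) \left(-5\right)\right) \right)} + 13540} = \frac{1}{-20 + 13540} = \frac{1}{13520}$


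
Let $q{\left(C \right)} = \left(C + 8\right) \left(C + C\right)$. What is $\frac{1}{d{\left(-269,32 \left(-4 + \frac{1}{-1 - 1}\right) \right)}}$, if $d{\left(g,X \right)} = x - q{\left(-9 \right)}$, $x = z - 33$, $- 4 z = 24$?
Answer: $- \frac{1}{57} \approx -0.017544$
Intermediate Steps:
$z = -6$ ($z = \left(- \frac{1}{4}\right) 24 = -6$)
$x = -39$ ($x = -6 - 33 = -39$)
$q{\left(C \right)} = 2 C \left(8 + C\right)$ ($q{\left(C \right)} = \left(8 + C\right) 2 C = 2 C \left(8 + C\right)$)
$d{\left(g,X \right)} = -57$ ($d{\left(g,X \right)} = -39 - 2 \left(-9\right) \left(8 - 9\right) = -39 - 2 \left(-9\right) \left(-1\right) = -39 - 18 = -57$)
$\frac{1}{d{\left(-269,32 \left(-4 + \frac{1}{-1 - 1}\right) \right)}} = \frac{1}{-57} = - \frac{1}{57}$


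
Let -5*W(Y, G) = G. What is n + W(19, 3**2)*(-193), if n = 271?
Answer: 3092/5 ≈ 618.40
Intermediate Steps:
W(Y, G) = -G/5
n + W(19, 3**2)*(-193) = 271 - 1/5*3**2*(-193) = 271 - 1/5*9*(-193) = 271 - 9/5*(-193) = 271 + 1737/5 = 3092/5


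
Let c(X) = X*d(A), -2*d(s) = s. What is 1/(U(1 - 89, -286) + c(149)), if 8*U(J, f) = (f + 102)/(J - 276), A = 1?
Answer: -364/27095 ≈ -0.013434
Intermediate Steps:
d(s) = -s/2
U(J, f) = (102 + f)/(8*(-276 + J)) (U(J, f) = ((f + 102)/(J - 276))/8 = ((102 + f)/(-276 + J))/8 = (102 + f)/(8*(-276 + J)))
c(X) = -X/2 (c(X) = X*(-1/2*1) = X*(-1/2) = -X/2)
1/(U(1 - 89, -286) + c(149)) = 1/((102 - 286)/(8*(-276 + (1 - 89))) - 1/2*149) = 1/((1/8)*(-184)/(-276 - 88) - 149/2) = 1/((1/8)*(-184)/(-364) - 149/2) = 1/((1/8)*(-1/364)*(-184) - 149/2) = 1/(23/364 - 149/2) = 1/(-27095/364) = -364/27095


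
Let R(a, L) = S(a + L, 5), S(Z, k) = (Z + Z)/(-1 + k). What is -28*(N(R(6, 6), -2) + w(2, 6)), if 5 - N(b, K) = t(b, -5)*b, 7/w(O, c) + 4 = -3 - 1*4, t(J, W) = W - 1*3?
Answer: -16128/11 ≈ -1466.2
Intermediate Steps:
t(J, W) = -3 + W (t(J, W) = W - 3 = -3 + W)
S(Z, k) = 2*Z/(-1 + k) (S(Z, k) = (2*Z)/(-1 + k) = 2*Z/(-1 + k))
w(O, c) = -7/11 (w(O, c) = 7/(-4 + (-3 - 1*4)) = 7/(-4 + (-3 - 4)) = 7/(-4 - 7) = 7/(-11) = 7*(-1/11) = -7/11)
R(a, L) = L/2 + a/2 (R(a, L) = 2*(a + L)/(-1 + 5) = 2*(L + a)/4 = 2*(L + a)*(1/4) = L/2 + a/2)
N(b, K) = 5 + 8*b (N(b, K) = 5 - (-3 - 5)*b = 5 - (-8)*b = 5 + 8*b)
-28*(N(R(6, 6), -2) + w(2, 6)) = -28*((5 + 8*((1/2)*6 + (1/2)*6)) - 7/11) = -28*((5 + 8*(3 + 3)) - 7/11) = -28*((5 + 8*6) - 7/11) = -28*((5 + 48) - 7/11) = -28*(53 - 7/11) = -28*576/11 = -16128/11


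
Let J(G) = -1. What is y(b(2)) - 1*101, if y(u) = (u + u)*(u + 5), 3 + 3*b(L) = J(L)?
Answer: -997/9 ≈ -110.78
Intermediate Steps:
b(L) = -4/3 (b(L) = -1 + (⅓)*(-1) = -1 - ⅓ = -4/3)
y(u) = 2*u*(5 + u) (y(u) = (2*u)*(5 + u) = 2*u*(5 + u))
y(b(2)) - 1*101 = 2*(-4/3)*(5 - 4/3) - 1*101 = 2*(-4/3)*(11/3) - 101 = -88/9 - 101 = -997/9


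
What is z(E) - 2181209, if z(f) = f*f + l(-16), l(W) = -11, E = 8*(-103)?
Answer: -1502244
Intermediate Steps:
E = -824
z(f) = -11 + f**2 (z(f) = f*f - 11 = f**2 - 11 = -11 + f**2)
z(E) - 2181209 = (-11 + (-824)**2) - 2181209 = (-11 + 678976) - 2181209 = 678965 - 2181209 = -1502244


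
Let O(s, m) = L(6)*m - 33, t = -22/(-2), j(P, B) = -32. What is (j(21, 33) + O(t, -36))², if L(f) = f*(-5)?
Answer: 1030225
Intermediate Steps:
L(f) = -5*f
t = 11 (t = -22*(-½) = 11)
O(s, m) = -33 - 30*m (O(s, m) = (-5*6)*m - 33 = -30*m - 33 = -33 - 30*m)
(j(21, 33) + O(t, -36))² = (-32 + (-33 - 30*(-36)))² = (-32 + (-33 + 1080))² = (-32 + 1047)² = 1015² = 1030225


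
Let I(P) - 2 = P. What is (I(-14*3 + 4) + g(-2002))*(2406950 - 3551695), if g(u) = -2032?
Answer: 2367332660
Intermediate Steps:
I(P) = 2 + P
(I(-14*3 + 4) + g(-2002))*(2406950 - 3551695) = ((2 + (-14*3 + 4)) - 2032)*(2406950 - 3551695) = ((2 + (-42 + 4)) - 2032)*(-1144745) = ((2 - 38) - 2032)*(-1144745) = (-36 - 2032)*(-1144745) = -2068*(-1144745) = 2367332660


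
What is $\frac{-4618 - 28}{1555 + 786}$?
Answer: $- \frac{4646}{2341} \approx -1.9846$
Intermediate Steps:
$\frac{-4618 - 28}{1555 + 786} = - \frac{4646}{2341}$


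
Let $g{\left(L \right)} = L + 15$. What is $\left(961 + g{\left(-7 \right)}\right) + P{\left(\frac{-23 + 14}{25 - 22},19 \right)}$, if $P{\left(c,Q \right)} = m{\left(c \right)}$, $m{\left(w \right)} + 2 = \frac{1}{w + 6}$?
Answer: $\frac{2902}{3} \approx 967.33$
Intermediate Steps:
$m{\left(w \right)} = -2 + \frac{1}{6 + w}$ ($m{\left(w \right)} = -2 + \frac{1}{w + 6} = -2 + \frac{1}{6 + w}$)
$P{\left(c,Q \right)} = \frac{-11 - 2 c}{6 + c}$
$g{\left(L \right)} = 15 + L$
$\left(961 + g{\left(-7 \right)}\right) + P{\left(\frac{-23 + 14}{25 - 22},19 \right)} = \left(961 + \left(15 - 7\right)\right) + \frac{-11 - 2 \frac{-23 + 14}{25 - 22}}{6 + \frac{-23 + 14}{25 - 22}} = \left(961 + 8\right) + \frac{-11 - 2 \left(- \frac{9}{3}\right)}{6 - \frac{9}{3}} = 969 + \frac{-11 - 2 \left(\left(-9\right) \frac{1}{3}\right)}{6 - 3} = 969 + \frac{-11 - -6}{6 - 3} = 969 + \frac{-11 + 6}{3} = 969 + \frac{1}{3} \left(-5\right) = 969 - \frac{5}{3} = \frac{2902}{3}$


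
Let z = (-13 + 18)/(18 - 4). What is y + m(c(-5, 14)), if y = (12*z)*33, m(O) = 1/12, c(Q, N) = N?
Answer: 11887/84 ≈ 141.51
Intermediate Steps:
m(O) = 1/12
z = 5/14 ≈ 0.35714
y = 990/7 (y = (12*(5/14))*33 = (30/7)*33 = 990/7 ≈ 141.43)
y + m(c(-5, 14)) = 990/7 + 1/12 = 11887/84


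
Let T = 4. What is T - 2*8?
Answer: -12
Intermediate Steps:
T - 2*8 = 4 - 2*8 = 4 - 16 = -12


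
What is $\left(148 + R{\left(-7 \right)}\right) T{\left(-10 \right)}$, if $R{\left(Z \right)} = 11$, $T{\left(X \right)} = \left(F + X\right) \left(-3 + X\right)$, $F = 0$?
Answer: $20670$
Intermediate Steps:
$T{\left(X \right)} = X \left(-3 + X\right)$ ($T{\left(X \right)} = \left(0 + X\right) \left(-3 + X\right) = X \left(-3 + X\right)$)
$\left(148 + R{\left(-7 \right)}\right) T{\left(-10 \right)} = \left(148 + 11\right) \left(- 10 \left(-3 - 10\right)\right) = 159 \left(\left(-10\right) \left(-13\right)\right) = 159 \cdot 130 = 20670$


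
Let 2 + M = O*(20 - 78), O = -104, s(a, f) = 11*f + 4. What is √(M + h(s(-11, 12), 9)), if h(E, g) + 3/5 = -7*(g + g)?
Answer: √147585/5 ≈ 76.834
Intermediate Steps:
s(a, f) = 4 + 11*f
h(E, g) = -⅗ - 14*g (h(E, g) = -⅗ - 7*(g + g) = -⅗ - 14*g)
M = 6030 (M = -2 - 104*(20 - 78) = -2 - 104*(-58) = -2 + 6032 = 6030)
√(M + h(s(-11, 12), 9)) = √(6030 + (-⅗ - 14*9)) = √(6030 + (-⅗ - 126)) = √(6030 - 633/5) = √(29517/5) = √147585/5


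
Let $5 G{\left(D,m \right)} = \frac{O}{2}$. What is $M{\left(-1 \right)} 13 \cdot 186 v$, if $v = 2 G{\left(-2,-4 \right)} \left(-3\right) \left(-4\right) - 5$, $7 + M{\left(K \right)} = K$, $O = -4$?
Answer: $\frac{1412112}{5} \approx 2.8242 \cdot 10^{5}$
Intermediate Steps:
$M{\left(K \right)} = -7 + K$
$G{\left(D,m \right)} = - \frac{2}{5}$ ($G{\left(D,m \right)} = \frac{\left(-4\right) \frac{1}{2}}{5} = \frac{1}{5} \left(-2\right) = - \frac{2}{5}$)
$v = - \frac{73}{5}$ ($v = 2 \left(- \frac{2}{5}\right) \left(-3\right) \left(-4\right) - 5 = 2 \cdot \frac{6}{5} \left(-4\right) - 5 = 2 \left(- \frac{24}{5}\right) - 5 = - \frac{48}{5} - 5 = - \frac{73}{5} \approx -14.6$)
$M{\left(-1 \right)} 13 \cdot 186 v = \left(-7 - 1\right) 13 \cdot 186 \left(- \frac{73}{5}\right) = \left(-8\right) 13 \cdot 186 \left(- \frac{73}{5}\right) = \left(-104\right) 186 \left(- \frac{73}{5}\right) = \left(-19344\right) \left(- \frac{73}{5}\right) = \frac{1412112}{5}$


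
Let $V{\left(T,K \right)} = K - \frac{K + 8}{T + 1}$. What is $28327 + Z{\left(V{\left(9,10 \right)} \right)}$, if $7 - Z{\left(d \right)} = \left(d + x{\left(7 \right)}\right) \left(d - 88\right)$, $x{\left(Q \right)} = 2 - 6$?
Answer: $\frac{716729}{25} \approx 28669.0$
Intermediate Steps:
$x{\left(Q \right)} = -4$ ($x{\left(Q \right)} = 2 - 6 = -4$)
$V{\left(T,K \right)} = K - \frac{8 + K}{1 + T}$
$Z{\left(d \right)} = 7 - \left(-88 + d\right) \left(-4 + d\right)$ ($Z{\left(d \right)} = 7 - \left(d - 4\right) \left(d - 88\right) = 7 - \left(-4 + d\right) \left(-88 + d\right) = 7 - \left(-88 + d\right) \left(-4 + d\right)$)
$28327 + Z{\left(V{\left(9,10 \right)} \right)} = 28327 - \left(345 + \left(\frac{-8 + 10 \cdot 9}{1 + 9}\right)^{2} - \frac{92 \left(-8 + 10 \cdot 9\right)}{1 + 9}\right) = 28327 - \left(345 + \left(\frac{-8 + 90}{10}\right)^{2} - \frac{92 \left(-8 + 90\right)}{10}\right) = 28327 - \left(345 + \left(\frac{1}{10} \cdot 82\right)^{2} - \frac{46}{5} \cdot 82\right) = 28327 - - \frac{8554}{25} = 28327 + \frac{8554}{25} = \frac{716729}{25}$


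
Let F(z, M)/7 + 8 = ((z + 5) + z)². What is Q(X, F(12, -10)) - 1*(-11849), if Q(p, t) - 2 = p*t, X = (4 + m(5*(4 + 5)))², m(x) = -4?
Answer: 11851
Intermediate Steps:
F(z, M) = -56 + 7*(5 + 2*z)² (F(z, M) = -56 + 7*((z + 5) + z)² = -56 + 7*((5 + z) + z)² = -56 + 7*(5 + 2*z)²)
X = 0 (X = (4 - 4)² = 0² = 0)
Q(p, t) = 2 + p*t
Q(X, F(12, -10)) - 1*(-11849) = (2 + 0*(-56 + 7*(5 + 2*12)²)) - 1*(-11849) = (2 + 0*(-56 + 7*(5 + 24)²)) + 11849 = (2 + 0*(-56 + 7*29²)) + 11849 = (2 + 0*(-56 + 7*841)) + 11849 = (2 + 0*(-56 + 5887)) + 11849 = (2 + 0*5831) + 11849 = (2 + 0) + 11849 = 2 + 11849 = 11851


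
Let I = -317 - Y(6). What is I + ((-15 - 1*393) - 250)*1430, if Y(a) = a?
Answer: -941263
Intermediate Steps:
I = -323 (I = -317 - 1*6 = -317 - 6 = -323)
I + ((-15 - 1*393) - 250)*1430 = -323 + ((-15 - 1*393) - 250)*1430 = -323 + ((-15 - 393) - 250)*1430 = -323 + (-408 - 250)*1430 = -323 - 658*1430 = -323 - 940940 = -941263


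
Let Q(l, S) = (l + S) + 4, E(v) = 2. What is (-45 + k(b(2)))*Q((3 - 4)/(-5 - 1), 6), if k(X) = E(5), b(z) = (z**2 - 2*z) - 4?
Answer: -2623/6 ≈ -437.17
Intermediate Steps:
b(z) = -4 + z**2 - 2*z
Q(l, S) = 4 + S + l (Q(l, S) = (S + l) + 4 = 4 + S + l)
k(X) = 2
(-45 + k(b(2)))*Q((3 - 4)/(-5 - 1), 6) = (-45 + 2)*(4 + 6 + (3 - 4)/(-5 - 1)) = -43*(4 + 6 - 1/(-6)) = -43*(4 + 6 - 1*(-1/6)) = -43*(4 + 6 + 1/6) = -43*61/6 = -2623/6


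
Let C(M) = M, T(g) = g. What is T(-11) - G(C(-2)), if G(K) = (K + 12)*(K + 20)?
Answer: -191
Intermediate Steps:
G(K) = (12 + K)*(20 + K)
T(-11) - G(C(-2)) = -11 - (240 + (-2)² + 32*(-2)) = -11 - (240 + 4 - 64) = -11 - 1*180 = -11 - 180 = -191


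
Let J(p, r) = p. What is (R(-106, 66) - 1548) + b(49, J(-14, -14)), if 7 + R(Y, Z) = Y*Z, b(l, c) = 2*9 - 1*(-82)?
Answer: -8451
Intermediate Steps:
b(l, c) = 100 (b(l, c) = 18 + 82 = 100)
R(Y, Z) = -7 + Y*Z
(R(-106, 66) - 1548) + b(49, J(-14, -14)) = ((-7 - 106*66) - 1548) + 100 = ((-7 - 6996) - 1548) + 100 = (-7003 - 1548) + 100 = -8551 + 100 = -8451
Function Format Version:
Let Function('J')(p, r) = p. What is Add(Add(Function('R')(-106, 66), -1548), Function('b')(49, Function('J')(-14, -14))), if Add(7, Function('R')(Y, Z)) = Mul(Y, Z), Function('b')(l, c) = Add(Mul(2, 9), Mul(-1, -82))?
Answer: -8451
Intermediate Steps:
Function('b')(l, c) = 100 (Function('b')(l, c) = Add(18, 82) = 100)
Function('R')(Y, Z) = Add(-7, Mul(Y, Z))
Add(Add(Function('R')(-106, 66), -1548), Function('b')(49, Function('J')(-14, -14))) = Add(Add(Add(-7, Mul(-106, 66)), -1548), 100) = Add(Add(Add(-7, -6996), -1548), 100) = Add(Add(-7003, -1548), 100) = Add(-8551, 100) = -8451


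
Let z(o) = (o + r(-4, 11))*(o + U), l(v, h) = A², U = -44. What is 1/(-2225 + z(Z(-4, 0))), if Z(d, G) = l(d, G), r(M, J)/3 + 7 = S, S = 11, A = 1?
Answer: -1/2784 ≈ -0.00035920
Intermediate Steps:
r(M, J) = 12 (r(M, J) = -21 + 3*11 = -21 + 33 = 12)
l(v, h) = 1 (l(v, h) = 1² = 1)
Z(d, G) = 1
z(o) = (-44 + o)*(12 + o) (z(o) = (o + 12)*(o - 44) = (12 + o)*(-44 + o) = (-44 + o)*(12 + o))
1/(-2225 + z(Z(-4, 0))) = 1/(-2225 + (-528 + 1² - 32*1)) = 1/(-2225 + (-528 + 1 - 32)) = 1/(-2225 - 559) = 1/(-2784) = -1/2784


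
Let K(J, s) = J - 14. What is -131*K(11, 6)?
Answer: 393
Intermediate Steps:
K(J, s) = -14 + J
-131*K(11, 6) = -131*(-14 + 11) = -131*(-3) = 393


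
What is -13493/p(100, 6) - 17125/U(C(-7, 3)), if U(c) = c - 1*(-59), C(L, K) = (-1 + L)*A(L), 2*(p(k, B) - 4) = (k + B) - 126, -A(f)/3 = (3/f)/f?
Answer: 34945009/17778 ≈ 1965.6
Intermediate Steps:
A(f) = -9/f**2 (A(f) = -3*3/f/f = -9/f**2)
p(k, B) = -59 + B/2 + k/2 (p(k, B) = 4 + ((k + B) - 126)/2 = 4 + ((B + k) - 126)/2 = 4 + (-126 + B + k)/2 = 4 + (-63 + B/2 + k/2) = -59 + B/2 + k/2)
C(L, K) = -9*(-1 + L)/L**2 (C(L, K) = (-1 + L)*(-9/L**2) = -9*(-1 + L)/L**2)
U(c) = 59 + c (U(c) = c + 59 = 59 + c)
-13493/p(100, 6) - 17125/U(C(-7, 3)) = -13493/(-59 + (1/2)*6 + (1/2)*100) - 17125/(59 + 9*(1 - 1*(-7))/(-7)**2) = -13493/(-59 + 3 + 50) - 17125/(59 + 9*(1/49)*(1 + 7)) = -13493/(-6) - 17125/(59 + 9*(1/49)*8) = -13493*(-1/6) - 17125/(59 + 72/49) = 13493/6 - 17125/2963/49 = 13493/6 - 17125*49/2963 = 13493/6 - 839125/2963 = 34945009/17778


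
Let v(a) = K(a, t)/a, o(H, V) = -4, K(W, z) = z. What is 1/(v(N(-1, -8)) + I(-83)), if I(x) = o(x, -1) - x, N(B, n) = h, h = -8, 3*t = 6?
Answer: 4/315 ≈ 0.012698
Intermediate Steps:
t = 2 (t = (⅓)*6 = 2)
N(B, n) = -8
v(a) = 2/a
I(x) = -4 - x
1/(v(N(-1, -8)) + I(-83)) = 1/(2/(-8) + (-4 - 1*(-83))) = 1/(2*(-⅛) + (-4 + 83)) = 1/(-¼ + 79) = 1/(315/4) = 4/315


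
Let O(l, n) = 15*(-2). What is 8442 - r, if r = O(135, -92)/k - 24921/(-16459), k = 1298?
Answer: 90160596978/10681891 ≈ 8440.5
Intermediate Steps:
O(l, n) = -30
r = 15926844/10681891 (r = -30/1298 - 24921/(-16459) = -30*1/1298 - 24921*(-1/16459) = -15/649 + 24921/16459 = 15926844/10681891 ≈ 1.4910)
8442 - r = 8442 - 1*15926844/10681891 = 8442 - 15926844/10681891 = 90160596978/10681891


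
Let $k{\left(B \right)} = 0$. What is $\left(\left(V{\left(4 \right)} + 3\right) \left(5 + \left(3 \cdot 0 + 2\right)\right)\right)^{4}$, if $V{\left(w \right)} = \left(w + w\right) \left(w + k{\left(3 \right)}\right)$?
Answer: $3603000625$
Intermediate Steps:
$V{\left(w \right)} = 2 w^{2}$ ($V{\left(w \right)} = \left(w + w\right) \left(w + 0\right) = 2 w w = 2 w^{2}$)
$\left(\left(V{\left(4 \right)} + 3\right) \left(5 + \left(3 \cdot 0 + 2\right)\right)\right)^{4} = \left(\left(2 \cdot 4^{2} + 3\right) \left(5 + \left(3 \cdot 0 + 2\right)\right)\right)^{4} = \left(\left(2 \cdot 16 + 3\right) \left(5 + \left(0 + 2\right)\right)\right)^{4} = \left(\left(32 + 3\right) \left(5 + 2\right)\right)^{4} = \left(35 \cdot 7\right)^{4} = 245^{4} = 3603000625$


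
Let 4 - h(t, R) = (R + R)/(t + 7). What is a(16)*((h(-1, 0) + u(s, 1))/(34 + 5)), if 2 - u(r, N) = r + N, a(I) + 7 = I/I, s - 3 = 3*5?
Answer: 2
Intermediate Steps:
s = 18 (s = 3 + 3*5 = 3 + 15 = 18)
a(I) = -6 (a(I) = -7 + I/I = -7 + 1 = -6)
h(t, R) = 4 - 2*R/(7 + t) (h(t, R) = 4 - (R + R)/(t + 7) = 4 - 2*R/(7 + t))
u(r, N) = 2 - N - r (u(r, N) = 2 - (r + N) = 2 - (N + r) = 2 + (-N - r) = 2 - N - r)
a(16)*((h(-1, 0) + u(s, 1))/(34 + 5)) = -6*(2*(14 - 1*0 + 2*(-1))/(7 - 1) + (2 - 1*1 - 1*18))/(34 + 5) = -6*(2*(14 + 0 - 2)/6 + (2 - 1 - 18))/39 = -6*(2*(⅙)*12 - 17)/39 = -6*(4 - 17)/39 = -(-78)/39 = -6*(-⅓) = 2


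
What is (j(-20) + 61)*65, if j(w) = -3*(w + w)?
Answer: 11765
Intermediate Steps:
j(w) = -6*w
(j(-20) + 61)*65 = (-6*(-20) + 61)*65 = (120 + 61)*65 = 181*65 = 11765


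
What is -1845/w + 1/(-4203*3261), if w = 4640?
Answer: -5057508655/12719152224 ≈ -0.39763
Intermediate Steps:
-1845/w + 1/(-4203*3261) = -1845/4640 + 1/(-4203*3261) = -1845*1/4640 - 1/4203*1/3261 = -369/928 - 1/13705983 = -5057508655/12719152224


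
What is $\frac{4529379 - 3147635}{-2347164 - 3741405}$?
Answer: $- \frac{1381744}{6088569} \approx -0.22694$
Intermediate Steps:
$\frac{4529379 - 3147635}{-2347164 - 3741405} = \frac{1381744}{-6088569} = 1381744 \left(- \frac{1}{6088569}\right) = - \frac{1381744}{6088569}$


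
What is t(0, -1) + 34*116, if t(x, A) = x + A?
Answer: 3943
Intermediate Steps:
t(x, A) = A + x
t(0, -1) + 34*116 = (-1 + 0) + 34*116 = -1 + 3944 = 3943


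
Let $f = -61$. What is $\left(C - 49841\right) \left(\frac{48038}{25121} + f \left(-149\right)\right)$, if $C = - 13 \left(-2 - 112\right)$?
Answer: $- \frac{11043880573713}{25121} \approx -4.3963 \cdot 10^{8}$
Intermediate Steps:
$C = 1482$ ($C = \left(-13\right) \left(-114\right) = 1482$)
$\left(C - 49841\right) \left(\frac{48038}{25121} + f \left(-149\right)\right) = \left(1482 - 49841\right) \left(\frac{48038}{25121} - -9089\right) = - 48359 \left(48038 \cdot \frac{1}{25121} + 9089\right) = - 48359 \left(\frac{48038}{25121} + 9089\right) = \left(-48359\right) \frac{228372807}{25121} = - \frac{11043880573713}{25121}$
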